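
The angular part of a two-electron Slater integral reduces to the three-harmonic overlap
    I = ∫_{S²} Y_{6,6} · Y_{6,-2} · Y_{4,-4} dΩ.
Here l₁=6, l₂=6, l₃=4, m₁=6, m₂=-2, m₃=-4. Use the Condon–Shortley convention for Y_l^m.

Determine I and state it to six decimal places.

Checks pass: Σm=0; 16 even; l₃=4∈[0,12].
(2·6+1)(2·6+1)(2·4+1) = 1521
Δ: 8! 4! 4! / 17! → 1/15315300
sum: t=2:+1/829440 t=3:−1/25920 t=4:+1/9216 t=5:−1/25920 t=6:+1/829440 = 7/207360
3j²(6 6 4; 0 0 0) = Δ·Π!·Σ² = 28/2431  (sign +1)
sum: t=0:+1/23224320 = 1/23224320
3j²(6 6 4; 6 -2 -4) = Δ·Π!·Σ² = 1/442  (sign +1)
combine: 4πI² = 1521·28/2431·1/442 = 126/3179
take √, sign +1: I = 0.05616103

0.056161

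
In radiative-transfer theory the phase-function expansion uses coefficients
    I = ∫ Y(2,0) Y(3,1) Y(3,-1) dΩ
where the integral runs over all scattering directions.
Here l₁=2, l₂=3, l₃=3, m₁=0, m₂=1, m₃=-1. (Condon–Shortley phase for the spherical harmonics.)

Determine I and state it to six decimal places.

-0.126157

Rules hold: Σm=0, L=8 even, 1≤3≤5.
N = 5·7·7 = 245
Δ = 2!·2!·4!/9! = 1/3780
Racah Σ t=0..2: t=0:+1/24 t=1:−1/4 t=2:+1/24 = -1/6
⇒ 3j(2 3 3; 0 0 0)² = 4/105, sgn +1
Racah Σ t=0..2: t=0:+1/96 t=1:−1/6 t=2:+1/16 = -3/32
⇒ 3j(2 3 3; 0 1 -1)² = 3/140, sgn -1
4πI² = N·(3j₀)²·(3jₘ)² = 1/5
I = -1·√(0.2/4π) = -0.12615663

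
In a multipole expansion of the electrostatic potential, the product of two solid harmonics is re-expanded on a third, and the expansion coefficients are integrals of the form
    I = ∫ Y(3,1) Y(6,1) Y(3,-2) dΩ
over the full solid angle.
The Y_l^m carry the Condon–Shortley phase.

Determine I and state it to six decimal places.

Rules hold: Σm=0, L=12 even, 3≤3≤9.
N = 7·13·7 = 637
Δ = 6!·0!·6!/13! = 1/12012
Racah Σ t=3..3: t=3:−1/1296 = -1/1296
⇒ 3j(3 6 3; 0 0 0)² = 100/3003, sgn +1
Racah Σ t=2..2: t=2:+1/5760 = 1/5760
⇒ 3j(3 6 3; 1 1 -2)² = 5/572, sgn -1
4πI² = N·(3j₀)²·(3jₘ)² = 875/4719
I = -1·√(0.185421/4π) = -0.12147142

-0.121471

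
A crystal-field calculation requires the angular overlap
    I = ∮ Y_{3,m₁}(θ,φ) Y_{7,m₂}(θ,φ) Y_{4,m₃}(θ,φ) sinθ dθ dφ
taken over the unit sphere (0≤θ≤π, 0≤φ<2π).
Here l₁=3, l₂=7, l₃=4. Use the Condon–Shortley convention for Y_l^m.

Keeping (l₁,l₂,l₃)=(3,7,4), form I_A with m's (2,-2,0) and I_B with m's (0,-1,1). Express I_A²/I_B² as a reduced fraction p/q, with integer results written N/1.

Shared (l₁,l₂,l₃)=(3,7,4): N and (l;000)² cancel in I_A²/I_B².
A: Δ = 6!·0!·8!/15! = 1/45045; Racah Σ t=1..1: t=1:−1/69120 = -1/69120; ⇒ 3j(3 7 4; 2 -2 0)² = 2/143, sgn -1
B: Δ = 6!·0!·8!/15! = 1/45045; Racah Σ t=3..3: t=3:−1/25920 = -1/25920; ⇒ 3j(3 7 4; 0 -1 1)² = 32/1287, sgn +1
I_A²/I_B² = (2/143)/(32/1287) = 9/16

9/16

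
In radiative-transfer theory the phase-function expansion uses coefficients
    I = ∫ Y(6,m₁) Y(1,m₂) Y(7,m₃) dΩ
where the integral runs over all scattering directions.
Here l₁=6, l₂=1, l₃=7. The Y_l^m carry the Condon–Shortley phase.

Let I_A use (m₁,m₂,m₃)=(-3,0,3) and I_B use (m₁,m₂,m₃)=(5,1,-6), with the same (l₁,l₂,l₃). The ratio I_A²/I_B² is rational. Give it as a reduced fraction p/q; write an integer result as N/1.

20/39

l's match ⇒ only the (l;m) 3-j factors differ between A and B.
A: triangle coeff Δ(6,1,7) = 1/1365; Σ_t [0,0]: t=0:+1/2177280 = 1/2177280; (3j)²=8/273 [(6 1 7; -3 0 3)], sign=+1
B: triangle coeff Δ(6,1,7) = 1/1365; Σ_t [0,0]: t=0:+1/79833600 = 1/79833600; (3j)²=2/35 [(6 1 7; 5 1 -6)], sign=-1
I_A²/I_B² = (8/273)/(2/35) = 20/39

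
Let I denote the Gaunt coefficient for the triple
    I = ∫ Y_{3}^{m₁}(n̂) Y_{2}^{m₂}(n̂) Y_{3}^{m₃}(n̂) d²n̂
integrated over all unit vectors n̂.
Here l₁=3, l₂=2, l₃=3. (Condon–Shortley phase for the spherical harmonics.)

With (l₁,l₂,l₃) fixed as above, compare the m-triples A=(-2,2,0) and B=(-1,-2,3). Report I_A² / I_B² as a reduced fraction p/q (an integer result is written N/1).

2/1

Shared (l₁,l₂,l₃)=(3,2,3): N and (l;000)² cancel in I_A²/I_B².
A: Δ = 2!·4!·2!/9! = 1/3780; Racah Σ t=2..2: t=2:+1/24 = 1/24; ⇒ 3j(3 2 3; -2 2 0)² = 1/21, sgn -1
B: Δ = 2!·4!·2!/9! = 1/3780; Racah Σ t=0..0: t=0:+1/96 = 1/96; ⇒ 3j(3 2 3; -1 -2 3)² = 1/42, sgn +1
I_A²/I_B² = (1/21)/(1/42) = 2/1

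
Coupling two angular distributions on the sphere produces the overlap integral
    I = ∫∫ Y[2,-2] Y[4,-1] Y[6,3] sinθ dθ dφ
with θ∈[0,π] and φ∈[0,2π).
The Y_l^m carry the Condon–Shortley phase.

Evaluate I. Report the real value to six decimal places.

Checks pass: Σm=0; 12 even; l₃=6∈[2,6].
(2·2+1)(2·4+1)(2·6+1) = 585
Δ: 0! 4! 8! / 13! → 1/6435
sum: t=0:+1/2304 = 1/2304
3j²(2 4 6; 0 0 0) = Δ·Π!·Σ² = 5/143  (sign +1)
sum: t=0:+1/17280 = 1/17280
3j²(2 4 6; -2 -1 3) = Δ·Π!·Σ² = 14/715  (sign -1)
combine: 4πI² = 585·5/143·14/715 = 630/1573
take √, sign -1: I = -0.17852580

-0.178526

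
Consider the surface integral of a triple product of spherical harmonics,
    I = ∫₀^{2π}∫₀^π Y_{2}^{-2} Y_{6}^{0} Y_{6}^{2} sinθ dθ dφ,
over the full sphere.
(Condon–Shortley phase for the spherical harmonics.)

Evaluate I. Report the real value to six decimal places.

-0.191909

m-sum 0 ✓  L=14 even ✓  4≤6≤8 ✓
Π(2lᵢ+1) = 5×13×13 = 845
triangle coeff Δ(2,6,6) = 1/90090
Σ_t [0,2]: t=0:+1/69120 t=1:−1/14400 t=2:+1/69120 = -7/172800
(3j)²=14/715 [(2 6 6; 0 0 0)], sign=-1
Σ_t [2,2]: t=2:+1/69120 = 1/69120
(3j)²=4/143 [(2 6 6; -2 0 2)], sign=+1
⇒ 4πI² = 56/121
I = (-1)√(56/121/(4π)) = -0.19190947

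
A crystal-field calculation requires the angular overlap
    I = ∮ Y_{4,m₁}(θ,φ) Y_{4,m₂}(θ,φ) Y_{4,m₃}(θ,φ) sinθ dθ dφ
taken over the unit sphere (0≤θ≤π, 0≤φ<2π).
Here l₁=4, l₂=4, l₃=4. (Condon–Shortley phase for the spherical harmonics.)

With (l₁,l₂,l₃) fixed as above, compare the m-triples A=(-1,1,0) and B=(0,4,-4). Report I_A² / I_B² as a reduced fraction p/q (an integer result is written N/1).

l's match ⇒ only the (l;m) 3-j factors differ between A and B.
A: triangle coeff Δ(4,4,4) = 1/450450; Σ_t [1,4]: t=1:−1/3456 t=2:+1/144 t=3:−1/96 t=4:+1/864 = -1/384; (3j)²=9/2002 [(4 4 4; -1 1 0)], sign=-1
B: triangle coeff Δ(4,4,4) = 1/450450; Σ_t [4,4]: t=4:+1/13824 = 1/13824; (3j)²=14/1287 [(4 4 4; 0 4 -4)], sign=+1
I_A²/I_B² = (9/2002)/(14/1287) = 81/196

81/196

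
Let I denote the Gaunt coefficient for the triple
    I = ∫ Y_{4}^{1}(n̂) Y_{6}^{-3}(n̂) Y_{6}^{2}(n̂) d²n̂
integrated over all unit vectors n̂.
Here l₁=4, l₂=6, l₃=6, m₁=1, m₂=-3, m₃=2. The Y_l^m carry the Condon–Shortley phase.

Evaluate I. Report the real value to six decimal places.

Rules hold: Σm=0, L=16 even, 2≤6≤10.
N = 9·13·13 = 1521
Δ = 4!·4!·8!/17! = 1/15315300
Racah Σ t=0..4: t=0:+1/829440 t=1:−1/25920 t=2:+1/9216 t=3:−1/25920 t=4:+1/829440 = 7/207360
⇒ 3j(4 6 6; 0 0 0)² = 28/2431, sgn +1
Racah Σ t=0..3: t=0:+1/103680 t=1:−1/34560 t=2:+1/120960 t=3:−1/5806080 = -13/1161216
⇒ 3j(4 6 6; 1 -3 2)² = 65/5236, sgn -1
4πI² = N·(3j₀)²·(3jₘ)² = 7605/34969
I = -1·√(0.217478/4π) = -0.13155370

-0.131554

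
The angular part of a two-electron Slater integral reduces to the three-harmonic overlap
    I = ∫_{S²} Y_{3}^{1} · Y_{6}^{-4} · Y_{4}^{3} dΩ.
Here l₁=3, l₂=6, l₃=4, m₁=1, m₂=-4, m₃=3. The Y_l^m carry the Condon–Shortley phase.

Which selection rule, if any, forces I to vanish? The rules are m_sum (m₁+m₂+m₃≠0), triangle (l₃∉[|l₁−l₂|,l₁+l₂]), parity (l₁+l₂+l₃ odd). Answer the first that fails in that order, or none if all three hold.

parity

azimuthal sum: 1 − 4 + 3 = 0  ✓
3 ≤ 4 ≤ 9 (triangle on l)  ✓
L = 3 + 6 + 4 = 13 (odd)  ✗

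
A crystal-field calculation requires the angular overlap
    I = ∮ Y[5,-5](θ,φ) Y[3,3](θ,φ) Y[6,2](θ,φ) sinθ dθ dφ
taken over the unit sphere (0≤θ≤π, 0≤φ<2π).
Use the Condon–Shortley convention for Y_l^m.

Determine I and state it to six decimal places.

-0.036034

Checks pass: Σm=0; 14 even; l₃=6∈[2,8].
(2·5+1)(2·3+1)(2·6+1) = 1001
Δ: 2! 8! 4! / 15! → 1/675675
sum: t=0:+1/8640 t=1:−1/2304 t=2:+1/8640 = -7/34560
3j²(5 3 6; 0 0 0) = Δ·Π!·Σ² = 7/429  (sign -1)
sum: t=2:+1/1935360 = 1/1935360
3j²(5 3 6; -5 3 2) = Δ·Π!·Σ² = 1/1001  (sign +1)
combine: 4πI² = 1001·7/429·1/1001 = 7/429
take √, sign -1: I = -0.03603425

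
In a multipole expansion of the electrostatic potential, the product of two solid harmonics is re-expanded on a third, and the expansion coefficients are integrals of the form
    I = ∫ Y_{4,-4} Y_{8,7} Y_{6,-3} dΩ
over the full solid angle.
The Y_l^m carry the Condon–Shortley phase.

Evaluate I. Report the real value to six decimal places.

0.176610

Rules hold: Σm=0, L=18 even, 4≤6≤12.
N = 9·17·13 = 1989
Δ = 6!·2!·10!/19! = 1/23279256
Racah Σ t=2..4: t=2:+1/1658880 t=3:−1/518400 t=4:+1/1658880 = -1/1382400
⇒ 3j(4 8 6; 0 0 0)² = 504/46189, sgn -1
Racah Σ t=6..6: t=6:+1/522547200 = 1/522547200
⇒ 3j(4 8 6; -4 7 -3)² = 35/1938, sgn -1
4πI² = N·(3j₀)²·(3jₘ)² = 26460/67507
I = +1·√(0.391959/4π) = 0.17661012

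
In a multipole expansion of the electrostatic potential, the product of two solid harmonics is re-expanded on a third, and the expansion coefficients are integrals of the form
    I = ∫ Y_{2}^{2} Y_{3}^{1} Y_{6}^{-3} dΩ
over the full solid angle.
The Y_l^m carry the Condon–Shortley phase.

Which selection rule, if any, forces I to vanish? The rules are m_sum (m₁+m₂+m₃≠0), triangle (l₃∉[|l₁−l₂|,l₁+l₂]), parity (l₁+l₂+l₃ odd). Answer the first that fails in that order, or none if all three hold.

m₁+m₂+m₃ = 2 + 1 − 3 = 0  ✓
triangle: |2−3|=1 ≤ l₃=6 ≤ 2+3=5  ✗
parity: l₁+l₂+l₃ = 11 is odd

triangle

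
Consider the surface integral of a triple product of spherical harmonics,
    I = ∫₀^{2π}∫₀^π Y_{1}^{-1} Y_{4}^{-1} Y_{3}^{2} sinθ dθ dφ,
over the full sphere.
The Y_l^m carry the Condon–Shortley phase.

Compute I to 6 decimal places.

-0.106622

Rules hold: Σm=0, L=8 even, 3≤3≤5.
N = 3·9·7 = 189
Δ = 2!·0!·6!/9! = 1/252
Racah Σ t=1..1: t=1:−1/36 = -1/36
⇒ 3j(1 4 3; 0 0 0)² = 4/63, sgn +1
Racah Σ t=2..2: t=2:+1/240 = 1/240
⇒ 3j(1 4 3; -1 -1 2)² = 1/84, sgn -1
4πI² = N·(3j₀)²·(3jₘ)² = 1/7
I = -1·√(0.142857/4π) = -0.10662181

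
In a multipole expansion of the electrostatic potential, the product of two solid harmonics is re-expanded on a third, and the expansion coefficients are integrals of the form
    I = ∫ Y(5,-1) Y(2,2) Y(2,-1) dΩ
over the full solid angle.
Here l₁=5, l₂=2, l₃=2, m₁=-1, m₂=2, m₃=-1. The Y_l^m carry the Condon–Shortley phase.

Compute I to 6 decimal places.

0.000000

l₃=2 ∉ [3,7] — triangle fails ⇒ I = 0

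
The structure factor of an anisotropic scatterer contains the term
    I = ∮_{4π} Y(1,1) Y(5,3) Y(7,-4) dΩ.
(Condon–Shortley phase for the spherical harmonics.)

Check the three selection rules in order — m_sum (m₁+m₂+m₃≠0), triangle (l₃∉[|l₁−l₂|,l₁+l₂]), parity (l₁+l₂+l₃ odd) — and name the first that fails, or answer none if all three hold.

m₁+m₂+m₃ = 1 + 3 − 4 = 0  ✓
triangle: |1−5|=4 ≤ l₃=7 ≤ 1+5=6  ✗
parity: l₁+l₂+l₃ = 13 is odd

triangle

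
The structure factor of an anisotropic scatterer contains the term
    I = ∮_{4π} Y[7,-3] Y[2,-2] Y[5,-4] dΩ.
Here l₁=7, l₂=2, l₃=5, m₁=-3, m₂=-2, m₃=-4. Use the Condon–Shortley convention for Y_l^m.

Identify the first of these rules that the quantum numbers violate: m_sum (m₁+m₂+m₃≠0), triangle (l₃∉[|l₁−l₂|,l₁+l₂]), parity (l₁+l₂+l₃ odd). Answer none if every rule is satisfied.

m_sum

azimuthal sum: -3 − 2 − 4 = -9  ✗
5 ≤ 5 ≤ 9 (triangle on l)
L = 7 + 2 + 5 = 14 (even)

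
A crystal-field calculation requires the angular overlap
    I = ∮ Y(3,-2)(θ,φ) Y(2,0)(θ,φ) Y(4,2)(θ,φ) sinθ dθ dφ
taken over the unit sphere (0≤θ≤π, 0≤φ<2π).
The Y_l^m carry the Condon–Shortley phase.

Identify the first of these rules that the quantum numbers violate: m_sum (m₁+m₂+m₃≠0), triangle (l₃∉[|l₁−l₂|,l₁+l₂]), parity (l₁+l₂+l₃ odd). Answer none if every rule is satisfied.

m₁+m₂+m₃ = -2 + 0 + 2 = 0  ✓
triangle: |3−2|=1 ≤ l₃=4 ≤ 3+2=5  ✓
parity: l₁+l₂+l₃ = 9 is odd  ✗

parity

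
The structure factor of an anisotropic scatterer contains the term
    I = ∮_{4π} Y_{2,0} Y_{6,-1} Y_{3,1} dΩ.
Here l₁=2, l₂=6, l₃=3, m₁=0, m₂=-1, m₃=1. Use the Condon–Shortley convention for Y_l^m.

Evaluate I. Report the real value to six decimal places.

0.000000

l₃=3 ∉ [4,8] — triangle fails ⇒ I = 0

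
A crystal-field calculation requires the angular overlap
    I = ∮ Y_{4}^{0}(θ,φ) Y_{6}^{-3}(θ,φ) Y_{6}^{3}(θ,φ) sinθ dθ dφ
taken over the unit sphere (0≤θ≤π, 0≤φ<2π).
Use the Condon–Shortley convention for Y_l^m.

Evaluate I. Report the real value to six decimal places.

Checks pass: Σm=0; 16 even; l₃=6∈[2,10].
(2·4+1)(2·6+1)(2·6+1) = 1521
Δ: 4! 4! 8! / 17! → 1/15315300
sum: t=0:+1/829440 t=1:−1/25920 t=2:+1/9216 t=3:−1/25920 t=4:+1/829440 = 7/207360
3j²(4 6 6; 0 0 0) = Δ·Π!·Σ² = 28/2431  (sign +1)
sum: t=0:+1/414720 t=1:−1/51840 t=2:+1/80640 t=3:−1/1451520 = -1/193536
3j²(4 6 6; 0 -3 3) = Δ·Π!·Σ² = 81/17017  (sign +1)
combine: 4πI² = 1521·28/2431·81/17017 = 2916/34969
take √, sign +1: I = 0.08146053

0.081461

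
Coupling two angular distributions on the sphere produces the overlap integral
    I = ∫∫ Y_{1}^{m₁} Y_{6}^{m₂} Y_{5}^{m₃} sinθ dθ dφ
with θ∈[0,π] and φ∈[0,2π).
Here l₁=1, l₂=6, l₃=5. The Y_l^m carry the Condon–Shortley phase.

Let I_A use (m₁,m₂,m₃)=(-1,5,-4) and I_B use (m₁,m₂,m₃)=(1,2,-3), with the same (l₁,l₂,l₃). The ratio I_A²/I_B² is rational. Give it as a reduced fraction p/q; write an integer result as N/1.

55/6

Shared (l₁,l₂,l₃)=(1,6,5): N and (l;000)² cancel in I_A²/I_B².
A: Δ = 2!·0!·10!/13! = 1/858; Racah Σ t=2..2: t=2:+1/725760 = 1/725760; ⇒ 3j(1 6 5; -1 5 -4)² = 5/78, sgn -1
B: Δ = 2!·0!·10!/13! = 1/858; Racah Σ t=0..0: t=0:+1/161280 = 1/161280; ⇒ 3j(1 6 5; 1 2 -3)² = 1/143, sgn +1
I_A²/I_B² = (5/78)/(1/143) = 55/6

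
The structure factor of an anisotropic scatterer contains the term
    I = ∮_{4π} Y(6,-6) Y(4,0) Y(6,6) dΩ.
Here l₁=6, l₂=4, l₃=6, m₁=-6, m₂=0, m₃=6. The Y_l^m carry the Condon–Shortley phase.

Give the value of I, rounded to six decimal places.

m-sum 0 ✓  L=16 even ✓  2≤6≤10 ✓
Π(2lᵢ+1) = 13×9×13 = 1521
triangle coeff Δ(6,4,6) = 1/15315300
Σ_t [0,4]: t=0:+1/829440 t=1:−1/25920 t=2:+1/9216 t=3:−1/25920 t=4:+1/829440 = 7/207360
(3j)²=28/2431 [(6 4 6; 0 0 0)], sign=+1
Σ_t [4,4]: t=4:+1/23224320 = 1/23224320
(3j)²=99/6188 [(6 4 6; -6 0 6)], sign=+1
⇒ 4πI² = 81/289
I = (+1)√(81/289/(4π)) = 0.14934430

0.149344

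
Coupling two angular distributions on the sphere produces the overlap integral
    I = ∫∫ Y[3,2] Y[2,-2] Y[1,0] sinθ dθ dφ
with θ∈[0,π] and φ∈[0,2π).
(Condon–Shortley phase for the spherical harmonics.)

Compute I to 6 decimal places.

0.184674

Rules hold: Σm=0, L=6 even, 1≤1≤5.
N = 7·5·3 = 105
Δ = 4!·2!·0!/7! = 1/105
Racah Σ t=2..2: t=2:+1/4 = 1/4
⇒ 3j(3 2 1; 0 0 0)² = 3/35, sgn -1
Racah Σ t=0..0: t=0:+1/24 = 1/24
⇒ 3j(3 2 1; 2 -2 0)² = 1/21, sgn -1
4πI² = N·(3j₀)²·(3jₘ)² = 3/7
I = +1·√(0.428571/4π) = 0.18467439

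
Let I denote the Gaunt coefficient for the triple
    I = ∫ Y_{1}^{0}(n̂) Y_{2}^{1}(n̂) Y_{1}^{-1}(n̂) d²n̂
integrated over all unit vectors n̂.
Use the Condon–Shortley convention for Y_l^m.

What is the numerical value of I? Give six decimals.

m-sum 0 ✓  L=4 even ✓  1≤1≤3 ✓
Π(2lᵢ+1) = 3×5×3 = 45
triangle coeff Δ(1,2,1) = 1/30
Σ_t [1,1]: t=1:−1/1 = -1/1
(3j)²=2/15 [(1 2 1; 0 0 0)], sign=+1
Σ_t [1,1]: t=1:−1/2 = -1/2
(3j)²=1/10 [(1 2 1; 0 1 -1)], sign=-1
⇒ 4πI² = 3/5
I = (-1)√(3/5/(4π)) = -0.21850969

-0.218510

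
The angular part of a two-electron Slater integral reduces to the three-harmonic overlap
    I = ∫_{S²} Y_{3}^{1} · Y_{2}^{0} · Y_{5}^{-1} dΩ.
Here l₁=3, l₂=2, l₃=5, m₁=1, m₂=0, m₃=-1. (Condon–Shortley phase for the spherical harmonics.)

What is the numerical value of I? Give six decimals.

-0.227318

Checks pass: Σm=0; 10 even; l₃=5∈[1,5].
(2·3+1)(2·2+1)(2·5+1) = 385
Δ: 0! 6! 4! / 11! → 1/2310
sum: t=0:+1/144 = 1/144
3j²(3 2 5; 0 0 0) = Δ·Π!·Σ² = 10/231  (sign -1)
sum: t=0:+1/192 = 1/192
3j²(3 2 5; 1 0 -1) = Δ·Π!·Σ² = 3/77  (sign +1)
combine: 4πI² = 385·10/231·3/77 = 50/77
take √, sign -1: I = -0.22731846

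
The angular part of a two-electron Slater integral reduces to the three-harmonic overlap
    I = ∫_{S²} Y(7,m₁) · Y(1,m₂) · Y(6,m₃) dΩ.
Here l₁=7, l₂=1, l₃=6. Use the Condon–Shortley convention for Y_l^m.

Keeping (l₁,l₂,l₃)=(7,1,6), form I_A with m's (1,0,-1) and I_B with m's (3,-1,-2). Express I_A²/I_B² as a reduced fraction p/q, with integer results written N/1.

16/15

Shared (l₁,l₂,l₃)=(7,1,6): N and (l;000)² cancel in I_A²/I_B².
A: Δ = 2!·12!·0!/15! = 1/1365; Racah Σ t=1..1: t=1:−1/604800 = -1/604800; ⇒ 3j(7 1 6; 1 0 -1)² = 16/455, sgn +1
B: Δ = 2!·12!·0!/15! = 1/1365; Racah Σ t=0..0: t=0:+1/1935360 = 1/1935360; ⇒ 3j(7 1 6; 3 -1 -2)² = 3/91, sgn +1
I_A²/I_B² = (16/455)/(3/91) = 16/15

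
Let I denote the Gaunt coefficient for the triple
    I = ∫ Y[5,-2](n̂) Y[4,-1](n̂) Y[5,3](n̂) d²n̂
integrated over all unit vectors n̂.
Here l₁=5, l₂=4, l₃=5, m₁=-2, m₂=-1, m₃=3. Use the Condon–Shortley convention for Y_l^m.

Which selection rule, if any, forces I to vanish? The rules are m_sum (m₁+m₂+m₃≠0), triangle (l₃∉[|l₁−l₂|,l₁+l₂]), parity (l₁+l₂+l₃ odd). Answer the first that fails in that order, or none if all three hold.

azimuthal sum: -2 − 1 + 3 = 0  ✓
1 ≤ 5 ≤ 9 (triangle on l)  ✓
L = 5 + 4 + 5 = 14 (even)  ✓

none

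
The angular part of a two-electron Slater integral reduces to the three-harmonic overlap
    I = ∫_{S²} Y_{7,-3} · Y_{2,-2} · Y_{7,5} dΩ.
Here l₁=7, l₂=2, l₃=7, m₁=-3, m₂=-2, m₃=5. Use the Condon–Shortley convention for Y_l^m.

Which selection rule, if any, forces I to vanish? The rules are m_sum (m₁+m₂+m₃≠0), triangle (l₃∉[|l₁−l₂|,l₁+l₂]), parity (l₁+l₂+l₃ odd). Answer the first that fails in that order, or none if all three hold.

none

Σmᵢ = 0  ✓
l₃∈[|l₁−l₂|,l₁+l₂]=[5,9], have l₃=7  ✓
Σlᵢ = 16 ⇒ even  ✓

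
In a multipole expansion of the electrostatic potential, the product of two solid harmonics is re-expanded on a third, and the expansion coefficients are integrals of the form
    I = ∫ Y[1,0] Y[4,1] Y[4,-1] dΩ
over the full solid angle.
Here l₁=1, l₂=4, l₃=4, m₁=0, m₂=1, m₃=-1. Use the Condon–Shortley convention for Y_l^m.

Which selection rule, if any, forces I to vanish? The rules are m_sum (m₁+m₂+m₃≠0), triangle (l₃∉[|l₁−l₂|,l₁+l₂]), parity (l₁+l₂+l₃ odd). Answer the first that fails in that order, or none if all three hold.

Σmᵢ = 0  ✓
l₃∈[|l₁−l₂|,l₁+l₂]=[3,5], have l₃=4  ✓
Σlᵢ = 9 ⇒ odd  ✗

parity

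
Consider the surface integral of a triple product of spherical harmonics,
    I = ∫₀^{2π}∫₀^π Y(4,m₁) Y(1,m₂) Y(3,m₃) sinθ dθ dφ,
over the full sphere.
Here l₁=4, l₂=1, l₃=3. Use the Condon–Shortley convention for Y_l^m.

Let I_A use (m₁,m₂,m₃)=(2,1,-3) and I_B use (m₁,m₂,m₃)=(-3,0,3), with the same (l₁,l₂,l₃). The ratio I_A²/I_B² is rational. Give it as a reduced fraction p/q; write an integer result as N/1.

1/7

Same 4,1,3: normalisation and zero-m 3j drop out of the ratio.
A: Δ: 2! 6! 0! / 9! → 1/252; sum: t=2:+1/1440 = 1/1440; 3j²(4 1 3; 2 1 -3) = Δ·Π!·Σ² = 1/252  (sign +1)
B: Δ: 2! 6! 0! / 9! → 1/252; sum: t=1:−1/720 = -1/720; 3j²(4 1 3; -3 0 3) = Δ·Π!·Σ² = 1/36  (sign -1)
I_A²/I_B² = (1/252)/(1/36) = 1/7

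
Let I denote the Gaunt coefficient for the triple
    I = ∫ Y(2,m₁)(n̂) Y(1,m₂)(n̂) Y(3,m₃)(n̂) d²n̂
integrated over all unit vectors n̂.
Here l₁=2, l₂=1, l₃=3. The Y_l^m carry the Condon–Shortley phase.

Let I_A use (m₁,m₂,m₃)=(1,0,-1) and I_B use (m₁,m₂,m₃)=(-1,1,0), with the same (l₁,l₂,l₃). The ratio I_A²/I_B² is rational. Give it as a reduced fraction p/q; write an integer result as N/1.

8/3

l's match ⇒ only the (l;m) 3-j factors differ between A and B.
A: triangle coeff Δ(2,1,3) = 1/105; Σ_t [0,0]: t=0:+1/6 = 1/6; (3j)²=8/105 [(2 1 3; 1 0 -1)], sign=+1
B: triangle coeff Δ(2,1,3) = 1/105; Σ_t [0,0]: t=0:+1/12 = 1/12; (3j)²=1/35 [(2 1 3; -1 1 0)], sign=-1
I_A²/I_B² = (8/105)/(1/35) = 8/3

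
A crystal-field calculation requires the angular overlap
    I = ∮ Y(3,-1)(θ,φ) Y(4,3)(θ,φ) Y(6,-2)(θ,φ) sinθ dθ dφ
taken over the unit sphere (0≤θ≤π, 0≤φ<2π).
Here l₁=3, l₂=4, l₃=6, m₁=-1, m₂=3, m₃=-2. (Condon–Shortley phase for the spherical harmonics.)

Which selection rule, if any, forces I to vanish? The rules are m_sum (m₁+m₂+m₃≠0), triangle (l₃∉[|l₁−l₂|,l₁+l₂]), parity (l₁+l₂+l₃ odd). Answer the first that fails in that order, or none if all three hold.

parity

m₁+m₂+m₃ = -1 + 3 − 2 = 0  ✓
triangle: |3−4|=1 ≤ l₃=6 ≤ 3+4=7  ✓
parity: l₁+l₂+l₃ = 13 is odd  ✗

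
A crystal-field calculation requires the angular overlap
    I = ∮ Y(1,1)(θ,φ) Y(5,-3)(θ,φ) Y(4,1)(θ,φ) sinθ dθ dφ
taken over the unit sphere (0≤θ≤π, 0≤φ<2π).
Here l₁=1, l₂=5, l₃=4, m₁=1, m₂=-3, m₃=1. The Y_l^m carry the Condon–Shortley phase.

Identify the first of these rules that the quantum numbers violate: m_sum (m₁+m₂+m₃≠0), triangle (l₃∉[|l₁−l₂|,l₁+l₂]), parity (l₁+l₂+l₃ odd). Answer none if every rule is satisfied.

m_sum

Σmᵢ = -1  ✗
l₃∈[|l₁−l₂|,l₁+l₂]=[4,6], have l₃=4
Σlᵢ = 10 ⇒ even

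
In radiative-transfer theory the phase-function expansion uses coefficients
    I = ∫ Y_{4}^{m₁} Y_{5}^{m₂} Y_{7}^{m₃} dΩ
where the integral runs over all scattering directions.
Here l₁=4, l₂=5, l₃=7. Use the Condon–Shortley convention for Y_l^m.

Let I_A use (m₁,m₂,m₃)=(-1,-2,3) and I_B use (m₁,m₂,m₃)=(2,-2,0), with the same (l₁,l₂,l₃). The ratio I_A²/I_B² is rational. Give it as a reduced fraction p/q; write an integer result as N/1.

l's match ⇒ only the (l;m) 3-j factors differ between A and B.
A: triangle coeff Δ(4,5,7) = 1/6126120; Σ_t [0,2]: t=0:+1/172800 t=1:−1/69120 t=2:+1/362880 = -43/7257600; (3j)²=1849/170170 [(4 5 7; -1 -2 3)], sign=-1
B: triangle coeff Δ(4,5,7) = 1/6126120; Σ_t [0,2]: t=0:+1/69120 t=1:−1/172800 t=2:+1/7257600 = 1/113400; (3j)²=512/36465 [(4 5 7; 2 -2 0)], sign=-1
I_A²/I_B² = (1849/170170)/(512/36465) = 5547/7168

5547/7168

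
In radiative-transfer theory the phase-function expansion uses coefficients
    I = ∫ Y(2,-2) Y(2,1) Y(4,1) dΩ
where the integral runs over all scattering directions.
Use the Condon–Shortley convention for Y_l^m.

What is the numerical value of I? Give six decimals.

Checks pass: Σm=0; 8 even; l₃=4∈[0,4].
(2·2+1)(2·2+1)(2·4+1) = 225
Δ: 0! 4! 4! / 9! → 1/630
sum: t=0:+1/16 = 1/16
3j²(2 2 4; 0 0 0) = Δ·Π!·Σ² = 2/35  (sign +1)
sum: t=0:+1/144 = 1/144
3j²(2 2 4; -2 1 1) = Δ·Π!·Σ² = 1/126  (sign -1)
combine: 4πI² = 225·2/35·1/126 = 5/49
take √, sign -1: I = -0.09011188

-0.090112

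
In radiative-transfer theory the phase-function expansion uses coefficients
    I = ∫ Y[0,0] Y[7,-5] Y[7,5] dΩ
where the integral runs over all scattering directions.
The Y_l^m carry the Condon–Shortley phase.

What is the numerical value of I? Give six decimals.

Rules hold: Σm=0, L=14 even, 7≤7≤7.
N = 1·15·15 = 225
Δ = 0!·0!·14!/15! = 1/15
Racah Σ t=0..0: t=0:+1/25401600 = 1/25401600
⇒ 3j(0 7 7; 0 0 0)² = 1/15, sgn -1
Racah Σ t=0..0: t=0:+1/958003200 = 1/958003200
⇒ 3j(0 7 7; 0 -5 5)² = 1/15, sgn +1
4πI² = N·(3j₀)²·(3jₘ)² = 1/1
I = -1·√(1/4π) = -0.28209479

-0.282095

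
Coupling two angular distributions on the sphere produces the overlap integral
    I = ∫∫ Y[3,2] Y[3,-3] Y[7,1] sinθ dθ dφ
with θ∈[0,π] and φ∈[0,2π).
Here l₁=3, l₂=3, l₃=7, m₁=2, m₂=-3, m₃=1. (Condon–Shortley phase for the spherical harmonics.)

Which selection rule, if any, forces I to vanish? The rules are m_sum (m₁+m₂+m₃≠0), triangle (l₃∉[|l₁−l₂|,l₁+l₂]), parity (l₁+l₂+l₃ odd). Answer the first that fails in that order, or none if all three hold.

triangle

Σmᵢ = 0  ✓
l₃∈[|l₁−l₂|,l₁+l₂]=[0,6], have l₃=7  ✗
Σlᵢ = 13 ⇒ odd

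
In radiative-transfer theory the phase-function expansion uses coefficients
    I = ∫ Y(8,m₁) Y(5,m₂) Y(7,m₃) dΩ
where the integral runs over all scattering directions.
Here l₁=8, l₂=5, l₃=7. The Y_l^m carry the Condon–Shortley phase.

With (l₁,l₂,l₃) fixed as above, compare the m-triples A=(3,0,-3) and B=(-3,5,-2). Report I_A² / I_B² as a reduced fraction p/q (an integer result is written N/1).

9/56

l's match ⇒ only the (l;m) 3-j factors differ between A and B.
A: triangle coeff Δ(8,5,7) = 1/814773960; Σ_t [1,5]: t=1:−1/49766400 t=2:+1/8709120 t=3:−1/11612160 t=4:+1/104509440 t=5:−1/10450944000 = 1/55296000; (3j)²=81/33592 [(8 5 7; 3 0 -3)], sign=+1
B: triangle coeff Δ(8,5,7) = 1/814773960; Σ_t [6,6]: t=6:+1/248832000 = 1/248832000; (3j)²=63/4199 [(8 5 7; -3 5 -2)], sign=-1
I_A²/I_B² = (81/33592)/(63/4199) = 9/56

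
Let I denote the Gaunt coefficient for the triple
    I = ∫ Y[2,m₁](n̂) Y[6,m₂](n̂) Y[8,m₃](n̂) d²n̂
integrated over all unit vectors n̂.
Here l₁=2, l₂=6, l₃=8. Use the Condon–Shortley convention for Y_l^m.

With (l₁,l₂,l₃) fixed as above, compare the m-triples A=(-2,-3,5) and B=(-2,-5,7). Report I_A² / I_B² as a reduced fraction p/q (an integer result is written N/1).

11/21

l's match ⇒ only the (l;m) 3-j factors differ between A and B.
A: triangle coeff Δ(2,6,8) = 1/30940; Σ_t [0,0]: t=0:+1/52254720 = 1/52254720; (3j)²=11/476 [(2 6 8; -2 -3 5)], sign=-1
B: triangle coeff Δ(2,6,8) = 1/30940; Σ_t [0,0]: t=0:+1/958003200 = 1/958003200; (3j)²=3/68 [(2 6 8; -2 -5 7)], sign=-1
I_A²/I_B² = (11/476)/(3/68) = 11/21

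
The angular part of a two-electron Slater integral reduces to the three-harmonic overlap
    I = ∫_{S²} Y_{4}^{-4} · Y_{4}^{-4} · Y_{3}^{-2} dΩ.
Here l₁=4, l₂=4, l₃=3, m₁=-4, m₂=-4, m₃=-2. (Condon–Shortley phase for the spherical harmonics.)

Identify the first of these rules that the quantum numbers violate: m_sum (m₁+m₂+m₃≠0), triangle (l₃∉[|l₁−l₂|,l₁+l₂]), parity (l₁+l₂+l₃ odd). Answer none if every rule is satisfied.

azimuthal sum: -4 − 4 − 2 = -10  ✗
0 ≤ 3 ≤ 8 (triangle on l)
L = 4 + 4 + 3 = 11 (odd)

m_sum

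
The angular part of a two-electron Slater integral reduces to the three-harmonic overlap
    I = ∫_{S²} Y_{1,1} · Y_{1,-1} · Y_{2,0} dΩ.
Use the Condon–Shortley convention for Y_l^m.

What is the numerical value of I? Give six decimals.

Checks pass: Σm=0; 4 even; l₃=2∈[0,2].
(2·1+1)(2·1+1)(2·2+1) = 45
Δ: 0! 2! 2! / 5! → 1/30
sum: t=0:+1/1 = 1/1
3j²(1 1 2; 0 0 0) = Δ·Π!·Σ² = 2/15  (sign +1)
sum: t=0:+1/4 = 1/4
3j²(1 1 2; 1 -1 0) = Δ·Π!·Σ² = 1/30  (sign +1)
combine: 4πI² = 45·2/15·1/30 = 1/5
take √, sign +1: I = 0.12615663

0.126157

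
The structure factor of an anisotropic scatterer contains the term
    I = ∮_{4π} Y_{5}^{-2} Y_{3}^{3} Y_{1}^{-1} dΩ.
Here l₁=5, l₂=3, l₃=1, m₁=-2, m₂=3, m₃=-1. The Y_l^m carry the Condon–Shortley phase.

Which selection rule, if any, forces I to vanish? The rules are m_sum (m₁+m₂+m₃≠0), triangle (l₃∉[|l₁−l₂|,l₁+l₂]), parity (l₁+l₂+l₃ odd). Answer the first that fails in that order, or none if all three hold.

triangle

azimuthal sum: -2 + 3 − 1 = 0  ✓
2 ≤ 1 ≤ 8 (triangle on l)  ✗
L = 5 + 3 + 1 = 9 (odd)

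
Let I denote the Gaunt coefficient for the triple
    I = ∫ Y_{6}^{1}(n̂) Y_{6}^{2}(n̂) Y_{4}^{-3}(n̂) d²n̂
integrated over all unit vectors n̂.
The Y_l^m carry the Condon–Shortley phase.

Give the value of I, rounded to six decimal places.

-0.039511

Checks pass: Σm=0; 16 even; l₃=4∈[0,12].
(2·6+1)(2·6+1)(2·4+1) = 1521
Δ: 8! 4! 4! / 17! → 1/15315300
sum: t=2:+1/829440 t=3:−1/25920 t=4:+1/9216 t=5:−1/25920 t=6:+1/829440 = 7/207360
3j²(6 6 4; 0 0 0) = Δ·Π!·Σ² = 28/2431  (sign +1)
sum: t=4:+1/82944 t=5:−1/103680 = 1/414720
3j²(6 6 4; 1 2 -3) = Δ·Π!·Σ² = 49/43758  (sign -1)
combine: 4πI² = 1521·28/2431·49/43758 = 686/34969
take √, sign -1: I = -0.03951077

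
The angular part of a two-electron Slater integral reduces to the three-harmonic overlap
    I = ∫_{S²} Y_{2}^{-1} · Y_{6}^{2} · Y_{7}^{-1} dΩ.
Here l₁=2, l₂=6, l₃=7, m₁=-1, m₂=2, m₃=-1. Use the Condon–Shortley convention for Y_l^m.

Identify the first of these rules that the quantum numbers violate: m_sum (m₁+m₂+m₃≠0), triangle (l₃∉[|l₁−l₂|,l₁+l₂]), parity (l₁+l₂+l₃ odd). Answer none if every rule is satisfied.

Σmᵢ = 0  ✓
l₃∈[|l₁−l₂|,l₁+l₂]=[4,8], have l₃=7  ✓
Σlᵢ = 15 ⇒ odd  ✗

parity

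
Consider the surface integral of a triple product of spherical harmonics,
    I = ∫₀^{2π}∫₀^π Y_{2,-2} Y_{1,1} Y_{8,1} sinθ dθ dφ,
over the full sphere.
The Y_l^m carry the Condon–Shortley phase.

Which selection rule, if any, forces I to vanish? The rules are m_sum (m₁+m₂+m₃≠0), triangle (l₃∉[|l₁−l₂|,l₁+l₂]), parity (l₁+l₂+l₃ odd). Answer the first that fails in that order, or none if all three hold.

triangle

Σmᵢ = 0  ✓
l₃∈[|l₁−l₂|,l₁+l₂]=[1,3], have l₃=8  ✗
Σlᵢ = 11 ⇒ odd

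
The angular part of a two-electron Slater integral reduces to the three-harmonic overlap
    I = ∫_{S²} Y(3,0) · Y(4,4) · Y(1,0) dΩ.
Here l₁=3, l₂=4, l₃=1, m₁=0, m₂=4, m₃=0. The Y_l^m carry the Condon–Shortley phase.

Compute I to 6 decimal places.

Σmᵢ = 4 ≠ 0, so the φ-integral vanishes; I = 0

0.000000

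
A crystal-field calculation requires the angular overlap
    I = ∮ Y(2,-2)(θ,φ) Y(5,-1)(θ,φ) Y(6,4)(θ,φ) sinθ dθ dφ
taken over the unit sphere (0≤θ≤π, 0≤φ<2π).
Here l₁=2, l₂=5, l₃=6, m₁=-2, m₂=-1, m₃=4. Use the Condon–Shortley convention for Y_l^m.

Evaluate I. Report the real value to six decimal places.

0.000000

m-sum = -2 − 1 + 4 = 1 ≠ 0 ⇒ I = 0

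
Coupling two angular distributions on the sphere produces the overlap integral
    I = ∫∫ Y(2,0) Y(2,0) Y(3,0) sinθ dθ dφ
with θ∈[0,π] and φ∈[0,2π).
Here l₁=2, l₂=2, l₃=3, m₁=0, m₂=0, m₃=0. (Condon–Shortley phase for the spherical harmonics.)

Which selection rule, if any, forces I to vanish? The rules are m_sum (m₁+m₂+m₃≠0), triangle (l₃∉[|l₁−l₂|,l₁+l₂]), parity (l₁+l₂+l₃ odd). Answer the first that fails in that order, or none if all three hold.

parity

azimuthal sum: 0 + 0 + 0 = 0  ✓
0 ≤ 3 ≤ 4 (triangle on l)  ✓
L = 2 + 2 + 3 = 7 (odd)  ✗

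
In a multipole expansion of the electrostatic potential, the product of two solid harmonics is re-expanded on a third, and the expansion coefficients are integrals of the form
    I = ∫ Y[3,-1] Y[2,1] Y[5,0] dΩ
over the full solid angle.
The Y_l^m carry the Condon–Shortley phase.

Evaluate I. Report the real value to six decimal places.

Rules hold: Σm=0, L=10 even, 1≤5≤5.
N = 7·5·11 = 385
Δ = 0!·6!·4!/11! = 1/2310
Racah Σ t=0..0: t=0:+1/144 = 1/144
⇒ 3j(3 2 5; 0 0 0)² = 10/231, sgn -1
Racah Σ t=0..0: t=0:+1/288 = 1/288
⇒ 3j(3 2 5; -1 1 0)² = 5/231, sgn -1
4πI² = N·(3j₀)²·(3jₘ)² = 250/693
I = +1·√(0.36075/4π) = 0.16943318

0.169433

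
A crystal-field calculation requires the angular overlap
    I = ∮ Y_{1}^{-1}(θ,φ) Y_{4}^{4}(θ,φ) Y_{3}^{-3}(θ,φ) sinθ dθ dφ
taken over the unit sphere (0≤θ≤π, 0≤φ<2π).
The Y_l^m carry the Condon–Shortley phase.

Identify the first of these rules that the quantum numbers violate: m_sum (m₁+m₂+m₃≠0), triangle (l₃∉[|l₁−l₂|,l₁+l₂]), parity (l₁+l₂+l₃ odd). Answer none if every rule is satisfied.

m₁+m₂+m₃ = -1 + 4 − 3 = 0  ✓
triangle: |1−4|=3 ≤ l₃=3 ≤ 1+4=5  ✓
parity: l₁+l₂+l₃ = 8 is even  ✓

none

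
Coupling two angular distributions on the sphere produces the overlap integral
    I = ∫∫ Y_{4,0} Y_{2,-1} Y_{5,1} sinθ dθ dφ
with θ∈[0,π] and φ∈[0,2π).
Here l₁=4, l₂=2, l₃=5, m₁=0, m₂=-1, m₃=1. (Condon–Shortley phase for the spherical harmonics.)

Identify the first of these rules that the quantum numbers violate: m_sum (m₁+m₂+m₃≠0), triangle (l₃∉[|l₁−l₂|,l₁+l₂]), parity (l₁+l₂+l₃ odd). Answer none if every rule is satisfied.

azimuthal sum: 0 − 1 + 1 = 0  ✓
2 ≤ 5 ≤ 6 (triangle on l)  ✓
L = 4 + 2 + 5 = 11 (odd)  ✗

parity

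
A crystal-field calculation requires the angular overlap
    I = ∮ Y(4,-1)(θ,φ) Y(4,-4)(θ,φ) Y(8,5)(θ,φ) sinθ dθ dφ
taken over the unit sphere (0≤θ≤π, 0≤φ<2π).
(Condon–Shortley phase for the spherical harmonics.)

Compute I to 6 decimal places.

-0.120149

Rules hold: Σm=0, L=16 even, 0≤8≤8.
N = 9·9·17 = 1377
Δ = 0!·8!·8!/17! = 1/218790
Racah Σ t=0..0: t=0:+1/331776 = 1/331776
⇒ 3j(4 4 8; 0 0 0)² = 490/21879, sgn +1
Racah Σ t=0..0: t=0:+1/29030400 = 1/29030400
⇒ 3j(4 4 8; -1 -4 5)² = 1/170, sgn -1
4πI² = N·(3j₀)²·(3jₘ)² = 441/2431
I = -1·√(0.181407/4π) = -0.12014948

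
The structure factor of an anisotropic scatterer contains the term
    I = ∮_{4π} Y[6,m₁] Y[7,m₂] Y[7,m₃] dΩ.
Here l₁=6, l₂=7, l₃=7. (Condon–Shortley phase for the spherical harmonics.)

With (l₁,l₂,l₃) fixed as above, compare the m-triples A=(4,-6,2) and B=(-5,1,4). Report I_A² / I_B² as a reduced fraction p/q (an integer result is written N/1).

39/22

Same 6,7,7: normalisation and zero-m 3j drop out of the ratio.
A: Δ: 6! 6! 8! / 21! → 1/2444321880; sum: t=0:+1/174182400 t=1:−1/580608000 = 1/248832000; 3j²(6 7 7; 4 -6 2) = Δ·Π!·Σ² = 21/1615  (sign -1)
B: Δ: 6! 6! 8! / 21! → 1/2444321880; sum: t=5:−1/62208000 t=6:+1/124416000 = -1/124416000; 3j²(6 7 7; -5 1 4) = Δ·Π!·Σ² = 154/20995  (sign +1)
I_A²/I_B² = (21/1615)/(154/20995) = 39/22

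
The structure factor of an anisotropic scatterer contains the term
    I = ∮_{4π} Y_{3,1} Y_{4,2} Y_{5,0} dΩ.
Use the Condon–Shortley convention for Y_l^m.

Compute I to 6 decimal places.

0.000000

1 + 2 + 0 = 3 ≠ 0: azimuthal integral kills it; I = 0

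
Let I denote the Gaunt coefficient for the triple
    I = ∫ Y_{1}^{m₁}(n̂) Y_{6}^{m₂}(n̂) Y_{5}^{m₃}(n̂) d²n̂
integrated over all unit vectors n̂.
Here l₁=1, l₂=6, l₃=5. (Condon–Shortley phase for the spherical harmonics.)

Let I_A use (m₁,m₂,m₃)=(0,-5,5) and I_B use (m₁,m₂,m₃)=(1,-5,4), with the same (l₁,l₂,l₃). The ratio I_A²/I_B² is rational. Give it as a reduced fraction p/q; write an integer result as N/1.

1/5

Same 1,6,5: normalisation and zero-m 3j drop out of the ratio.
A: Δ: 2! 0! 10! / 13! → 1/858; sum: t=1:−1/3628800 = -1/3628800; 3j²(1 6 5; 0 -5 5) = Δ·Π!·Σ² = 1/78  (sign -1)
B: Δ: 2! 0! 10! / 13! → 1/858; sum: t=0:+1/725760 = 1/725760; 3j²(1 6 5; 1 -5 4) = Δ·Π!·Σ² = 5/78  (sign -1)
I_A²/I_B² = (1/78)/(5/78) = 1/5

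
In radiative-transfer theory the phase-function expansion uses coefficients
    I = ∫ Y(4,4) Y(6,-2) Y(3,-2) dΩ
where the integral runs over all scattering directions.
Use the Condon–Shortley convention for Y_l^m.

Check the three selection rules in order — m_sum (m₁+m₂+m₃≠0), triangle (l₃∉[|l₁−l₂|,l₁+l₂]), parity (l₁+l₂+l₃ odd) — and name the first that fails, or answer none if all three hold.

Σmᵢ = 0  ✓
l₃∈[|l₁−l₂|,l₁+l₂]=[2,10], have l₃=3  ✓
Σlᵢ = 13 ⇒ odd  ✗

parity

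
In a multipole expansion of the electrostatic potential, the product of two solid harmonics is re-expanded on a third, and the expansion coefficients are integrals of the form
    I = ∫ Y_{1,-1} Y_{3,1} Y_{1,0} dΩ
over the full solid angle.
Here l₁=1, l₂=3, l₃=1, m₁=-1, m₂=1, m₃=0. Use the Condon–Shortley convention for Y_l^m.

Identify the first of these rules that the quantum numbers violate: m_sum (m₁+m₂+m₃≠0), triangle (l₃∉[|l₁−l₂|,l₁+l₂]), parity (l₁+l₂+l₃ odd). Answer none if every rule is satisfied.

triangle

azimuthal sum: -1 + 1 + 0 = 0  ✓
2 ≤ 1 ≤ 4 (triangle on l)  ✗
L = 1 + 3 + 1 = 5 (odd)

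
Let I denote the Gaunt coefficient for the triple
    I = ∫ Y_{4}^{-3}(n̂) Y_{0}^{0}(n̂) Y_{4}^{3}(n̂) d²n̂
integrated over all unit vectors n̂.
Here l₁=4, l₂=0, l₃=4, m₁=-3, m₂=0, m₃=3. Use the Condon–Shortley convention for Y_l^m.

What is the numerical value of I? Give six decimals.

Checks pass: Σm=0; 8 even; l₃=4∈[4,4].
(2·4+1)(2·0+1)(2·4+1) = 81
Δ: 0! 8! 0! / 9! → 1/9
sum: t=0:+1/576 = 1/576
3j²(4 0 4; 0 0 0) = Δ·Π!·Σ² = 1/9  (sign +1)
sum: t=0:+1/5040 = 1/5040
3j²(4 0 4; -3 0 3) = Δ·Π!·Σ² = 1/9  (sign -1)
combine: 4πI² = 81·1/9·1/9 = 1/1
take √, sign -1: I = -0.28209479

-0.282095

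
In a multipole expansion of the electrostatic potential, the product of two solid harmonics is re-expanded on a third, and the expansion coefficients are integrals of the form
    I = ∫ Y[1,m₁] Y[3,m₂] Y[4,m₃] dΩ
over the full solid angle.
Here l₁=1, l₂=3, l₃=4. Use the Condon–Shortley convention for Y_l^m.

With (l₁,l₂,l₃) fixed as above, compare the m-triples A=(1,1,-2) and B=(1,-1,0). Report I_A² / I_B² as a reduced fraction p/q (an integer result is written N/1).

Shared (l₁,l₂,l₃)=(1,3,4): N and (l;000)² cancel in I_A²/I_B².
A: Δ = 0!·2!·6!/9! = 1/252; Racah Σ t=0..0: t=0:+1/96 = 1/96; ⇒ 3j(1 3 4; 1 1 -2)² = 5/84, sgn +1
B: Δ = 0!·2!·6!/9! = 1/252; Racah Σ t=0..0: t=0:+1/96 = 1/96; ⇒ 3j(1 3 4; 1 -1 0)² = 1/42, sgn +1
I_A²/I_B² = (5/84)/(1/42) = 5/2

5/2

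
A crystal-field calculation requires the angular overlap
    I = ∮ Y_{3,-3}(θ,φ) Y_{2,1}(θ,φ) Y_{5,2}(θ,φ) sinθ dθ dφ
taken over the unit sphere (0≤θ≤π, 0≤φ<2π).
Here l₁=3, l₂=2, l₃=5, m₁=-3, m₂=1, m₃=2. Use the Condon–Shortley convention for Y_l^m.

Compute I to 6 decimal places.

Rules hold: Σm=0, L=10 even, 1≤5≤5.
N = 7·5·11 = 385
Δ = 0!·6!·4!/11! = 1/2310
Racah Σ t=0..0: t=0:+1/144 = 1/144
⇒ 3j(3 2 5; 0 0 0)² = 10/231, sgn -1
Racah Σ t=0..0: t=0:+1/4320 = 1/4320
⇒ 3j(3 2 5; -3 1 2)² = 1/330, sgn -1
4πI² = N·(3j₀)²·(3jₘ)² = 5/99
I = +1·√(0.0505051/4π) = 0.06339609

0.063396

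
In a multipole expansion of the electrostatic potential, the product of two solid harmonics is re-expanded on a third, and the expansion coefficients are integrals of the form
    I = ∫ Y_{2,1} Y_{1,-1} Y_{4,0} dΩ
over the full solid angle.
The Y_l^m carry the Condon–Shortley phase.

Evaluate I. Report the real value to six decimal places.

l₃=4 ∉ [1,3] — triangle fails ⇒ I = 0

0.000000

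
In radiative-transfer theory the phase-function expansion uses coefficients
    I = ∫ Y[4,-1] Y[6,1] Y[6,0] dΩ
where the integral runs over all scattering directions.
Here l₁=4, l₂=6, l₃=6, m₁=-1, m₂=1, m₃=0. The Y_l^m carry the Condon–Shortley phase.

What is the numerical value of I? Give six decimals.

m-sum 0 ✓  L=16 even ✓  2≤6≤10 ✓
Π(2lᵢ+1) = 9×13×13 = 1521
triangle coeff Δ(4,6,6) = 1/15315300
Σ_t [0,4]: t=0:+1/829440 t=1:−1/25920 t=2:+1/9216 t=3:−1/25920 t=4:+1/829440 = 7/207360
(3j)²=28/2431 [(4 6 6; 0 0 0)], sign=+1
Σ_t [1,4]: t=1:−1/207360 t=2:+1/17280 t=3:−1/13824 t=4:+1/103680 = -1/103680
(3j)²=10/7293 [(4 6 6; -1 1 0)], sign=-1
⇒ 4πI² = 840/34969
I = (-1)√(840/34969/(4π)) = -0.04372130

-0.043721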